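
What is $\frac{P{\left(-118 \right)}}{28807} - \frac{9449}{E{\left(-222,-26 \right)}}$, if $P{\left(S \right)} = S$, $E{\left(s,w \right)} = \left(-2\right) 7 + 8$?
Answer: $\frac{272196635}{172842} \approx 1574.8$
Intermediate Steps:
$E{\left(s,w \right)} = -6$ ($E{\left(s,w \right)} = -14 + 8 = -6$)
$\frac{P{\left(-118 \right)}}{28807} - \frac{9449}{E{\left(-222,-26 \right)}} = - \frac{118}{28807} - \frac{9449}{-6} = \left(-118\right) \frac{1}{28807} - - \frac{9449}{6} = - \frac{118}{28807} + \frac{9449}{6} = \frac{272196635}{172842}$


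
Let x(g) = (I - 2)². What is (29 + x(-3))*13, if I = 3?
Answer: 390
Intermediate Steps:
x(g) = 1 (x(g) = (3 - 2)² = 1² = 1)
(29 + x(-3))*13 = (29 + 1)*13 = 30*13 = 390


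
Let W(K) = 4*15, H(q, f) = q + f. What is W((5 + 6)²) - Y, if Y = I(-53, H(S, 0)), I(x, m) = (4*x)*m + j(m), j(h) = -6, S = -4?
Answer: -782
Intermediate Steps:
H(q, f) = f + q
W(K) = 60
I(x, m) = -6 + 4*m*x (I(x, m) = (4*x)*m - 6 = 4*m*x - 6 = -6 + 4*m*x)
Y = 842 (Y = -6 + 4*(0 - 4)*(-53) = -6 + 4*(-4)*(-53) = -6 + 848 = 842)
W((5 + 6)²) - Y = 60 - 1*842 = 60 - 842 = -782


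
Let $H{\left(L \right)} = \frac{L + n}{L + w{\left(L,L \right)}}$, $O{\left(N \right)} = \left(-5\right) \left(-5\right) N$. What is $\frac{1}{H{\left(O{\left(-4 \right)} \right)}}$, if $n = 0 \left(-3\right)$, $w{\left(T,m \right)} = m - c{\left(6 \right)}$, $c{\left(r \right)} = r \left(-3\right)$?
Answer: $\frac{91}{50} \approx 1.82$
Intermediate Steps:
$c{\left(r \right)} = - 3 r$
$w{\left(T,m \right)} = 18 + m$ ($w{\left(T,m \right)} = m - \left(-3\right) 6 = m - -18 = m + 18 = 18 + m$)
$n = 0$
$O{\left(N \right)} = 25 N$
$H{\left(L \right)} = \frac{L}{18 + 2 L}$ ($H{\left(L \right)} = \frac{L + 0}{L + \left(18 + L\right)} = \frac{L}{18 + 2 L}$)
$\frac{1}{H{\left(O{\left(-4 \right)} \right)}} = \frac{1}{\frac{1}{2} \cdot 25 \left(-4\right) \frac{1}{9 + 25 \left(-4\right)}} = \frac{1}{\frac{1}{2} \left(-100\right) \frac{1}{9 - 100}} = \frac{1}{\frac{1}{2} \left(-100\right) \frac{1}{-91}} = \frac{1}{\frac{1}{2} \left(-100\right) \left(- \frac{1}{91}\right)} = \frac{1}{\frac{50}{91}} = \frac{91}{50}$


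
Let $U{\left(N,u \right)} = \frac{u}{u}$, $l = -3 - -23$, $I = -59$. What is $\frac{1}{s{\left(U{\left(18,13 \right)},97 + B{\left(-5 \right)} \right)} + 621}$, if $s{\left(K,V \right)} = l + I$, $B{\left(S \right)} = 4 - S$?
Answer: $\frac{1}{582} \approx 0.0017182$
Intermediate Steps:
$l = 20$ ($l = -3 + 23 = 20$)
$U{\left(N,u \right)} = 1$
$s{\left(K,V \right)} = -39$ ($s{\left(K,V \right)} = 20 - 59 = -39$)
$\frac{1}{s{\left(U{\left(18,13 \right)},97 + B{\left(-5 \right)} \right)} + 621} = \frac{1}{-39 + 621} = \frac{1}{582}$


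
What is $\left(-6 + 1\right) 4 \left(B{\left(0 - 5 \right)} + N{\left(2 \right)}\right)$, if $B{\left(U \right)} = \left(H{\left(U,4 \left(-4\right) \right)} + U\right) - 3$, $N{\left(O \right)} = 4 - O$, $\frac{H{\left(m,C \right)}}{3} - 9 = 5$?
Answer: $-720$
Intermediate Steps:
$H{\left(m,C \right)} = 42$ ($H{\left(m,C \right)} = 27 + 3 \cdot 5 = 27 + 15 = 42$)
$B{\left(U \right)} = 39 + U$ ($B{\left(U \right)} = \left(42 + U\right) - 3 = 39 + U$)
$\left(-6 + 1\right) 4 \left(B{\left(0 - 5 \right)} + N{\left(2 \right)}\right) = \left(-6 + 1\right) 4 \left(\left(39 + \left(0 - 5\right)\right) + \left(4 - 2\right)\right) = \left(-5\right) 4 \left(\left(39 - 5\right) + \left(4 - 2\right)\right) = - 20 \left(34 + 2\right) = \left(-20\right) 36 = -720$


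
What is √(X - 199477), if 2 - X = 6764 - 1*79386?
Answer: I*√126853 ≈ 356.16*I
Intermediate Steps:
X = 72624 (X = 2 - (6764 - 1*79386) = 2 - (6764 - 79386) = 2 - 1*(-72622) = 2 + 72622 = 72624)
√(X - 199477) = √(72624 - 199477) = √(-126853) = I*√126853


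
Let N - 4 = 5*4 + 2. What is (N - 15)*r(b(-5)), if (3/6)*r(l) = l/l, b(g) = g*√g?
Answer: 22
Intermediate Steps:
N = 26 (N = 4 + (5*4 + 2) = 4 + (20 + 2) = 4 + 22 = 26)
b(g) = g^(3/2)
r(l) = 2 (r(l) = 2*(l/l) = 2*1 = 2)
(N - 15)*r(b(-5)) = (26 - 15)*2 = 11*2 = 22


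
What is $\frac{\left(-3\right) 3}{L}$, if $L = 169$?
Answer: $- \frac{9}{169} \approx -0.053254$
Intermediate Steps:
$\frac{\left(-3\right) 3}{L} = \frac{\left(-3\right) 3}{169} = \left(-9\right) \frac{1}{169} = - \frac{9}{169}$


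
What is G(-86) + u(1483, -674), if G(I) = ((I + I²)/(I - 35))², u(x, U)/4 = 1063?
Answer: 115689632/14641 ≈ 7901.8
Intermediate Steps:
u(x, U) = 4252 (u(x, U) = 4*1063 = 4252)
G(I) = (I + I²)²/(-35 + I)² (G(I) = ((I + I²)/(-35 + I))² = (I + I²)²/(-35 + I)²)
G(-86) + u(1483, -674) = (-86)²*(1 - 86)²/(-35 - 86)² + 4252 = 7396*(-85)²/(-121)² + 4252 = 7396*7225*(1/14641) + 4252 = 53436100/14641 + 4252 = 115689632/14641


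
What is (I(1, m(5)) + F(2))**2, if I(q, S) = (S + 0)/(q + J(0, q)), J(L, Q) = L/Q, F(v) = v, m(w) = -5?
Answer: 9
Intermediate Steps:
I(q, S) = S/q (I(q, S) = (S + 0)/(q + 0/q) = S/(q + 0) = S/q)
(I(1, m(5)) + F(2))**2 = (-5/1 + 2)**2 = (-5*1 + 2)**2 = (-5 + 2)**2 = (-3)**2 = 9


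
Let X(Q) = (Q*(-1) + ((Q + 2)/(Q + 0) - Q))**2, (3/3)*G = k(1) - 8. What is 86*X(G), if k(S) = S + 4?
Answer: 31046/9 ≈ 3449.6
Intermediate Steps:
k(S) = 4 + S
G = -3 (G = (4 + 1) - 8 = 5 - 8 = -3)
X(Q) = (-2*Q + (2 + Q)/Q)**2 (X(Q) = (-Q + ((2 + Q)/Q - Q))**2 = (-Q + (-Q + (2 + Q)/Q))**2 = (-2*Q + (2 + Q)/Q)**2)
86*X(G) = 86*((2 - 3 - 2*(-3)**2)**2/(-3)**2) = 86*((2 - 3 - 2*9)**2/9) = 86*((2 - 3 - 18)**2/9) = 86*((1/9)*(-19)**2) = 86*((1/9)*361) = 86*(361/9) = 31046/9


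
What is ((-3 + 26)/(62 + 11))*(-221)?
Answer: -5083/73 ≈ -69.630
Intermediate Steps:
((-3 + 26)/(62 + 11))*(-221) = (23/73)*(-221) = -5083/73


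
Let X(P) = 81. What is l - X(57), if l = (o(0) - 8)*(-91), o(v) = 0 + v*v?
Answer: 647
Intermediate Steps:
o(v) = v² (o(v) = 0 + v² = v²)
l = 728 (l = (0² - 8)*(-91) = (0 - 8)*(-91) = -8*(-91) = 728)
l - X(57) = 728 - 1*81 = 728 - 81 = 647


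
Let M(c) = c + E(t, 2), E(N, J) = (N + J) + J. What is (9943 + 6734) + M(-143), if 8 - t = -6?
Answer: 16552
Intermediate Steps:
t = 14 (t = 8 - 1*(-6) = 8 + 6 = 14)
E(N, J) = N + 2*J (E(N, J) = (J + N) + J = N + 2*J)
M(c) = 18 + c (M(c) = c + (14 + 2*2) = c + (14 + 4) = c + 18 = 18 + c)
(9943 + 6734) + M(-143) = (9943 + 6734) + (18 - 143) = 16677 - 125 = 16552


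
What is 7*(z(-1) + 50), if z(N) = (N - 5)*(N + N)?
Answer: 434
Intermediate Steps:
z(N) = 2*N*(-5 + N) (z(N) = (-5 + N)*(2*N) = 2*N*(-5 + N))
7*(z(-1) + 50) = 7*(2*(-1)*(-5 - 1) + 50) = 7*(2*(-1)*(-6) + 50) = 7*(12 + 50) = 7*62 = 434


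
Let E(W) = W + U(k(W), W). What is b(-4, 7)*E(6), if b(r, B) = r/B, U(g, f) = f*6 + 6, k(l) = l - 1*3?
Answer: -192/7 ≈ -27.429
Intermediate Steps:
k(l) = -3 + l (k(l) = l - 3 = -3 + l)
U(g, f) = 6 + 6*f (U(g, f) = 6*f + 6 = 6 + 6*f)
E(W) = 6 + 7*W (E(W) = W + (6 + 6*W) = 6 + 7*W)
b(-4, 7)*E(6) = (-4/7)*(6 + 7*6) = (-4*⅐)*(6 + 42) = -4/7*48 = -192/7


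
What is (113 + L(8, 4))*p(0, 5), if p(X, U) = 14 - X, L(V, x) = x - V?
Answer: 1526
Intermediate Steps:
(113 + L(8, 4))*p(0, 5) = (113 + (4 - 1*8))*(14 - 1*0) = (113 + (4 - 8))*(14 + 0) = (113 - 4)*14 = 109*14 = 1526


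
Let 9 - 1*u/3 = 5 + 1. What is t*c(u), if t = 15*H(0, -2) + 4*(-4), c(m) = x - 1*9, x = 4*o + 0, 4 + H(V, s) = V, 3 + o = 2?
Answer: 988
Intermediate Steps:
o = -1 (o = -3 + 2 = -1)
H(V, s) = -4 + V
x = -4 (x = 4*(-1) + 0 = -4 + 0 = -4)
u = 9 (u = 27 - 3*(5 + 1) = 27 - 3*6 = 27 - 18 = 9)
c(m) = -13 (c(m) = -4 - 1*9 = -4 - 9 = -13)
t = -76 (t = 15*(-4 + 0) + 4*(-4) = 15*(-4) - 16 = -60 - 16 = -76)
t*c(u) = -76*(-13) = 988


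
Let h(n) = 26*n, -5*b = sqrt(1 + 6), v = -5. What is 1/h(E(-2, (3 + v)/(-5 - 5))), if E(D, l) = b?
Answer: -5*sqrt(7)/182 ≈ -0.072685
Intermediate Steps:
b = -sqrt(7)/5 (b = -sqrt(1 + 6)/5 = -sqrt(7)/5 ≈ -0.52915)
E(D, l) = -sqrt(7)/5
1/h(E(-2, (3 + v)/(-5 - 5))) = 1/(26*(-sqrt(7)/5)) = 1/(-26*sqrt(7)/5) = -5*sqrt(7)/182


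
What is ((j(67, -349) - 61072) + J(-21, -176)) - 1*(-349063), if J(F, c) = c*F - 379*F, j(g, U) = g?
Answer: 299713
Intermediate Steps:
J(F, c) = -379*F + F*c (J(F, c) = F*c - 379*F = -379*F + F*c)
((j(67, -349) - 61072) + J(-21, -176)) - 1*(-349063) = ((67 - 61072) - 21*(-379 - 176)) - 1*(-349063) = (-61005 - 21*(-555)) + 349063 = (-61005 + 11655) + 349063 = -49350 + 349063 = 299713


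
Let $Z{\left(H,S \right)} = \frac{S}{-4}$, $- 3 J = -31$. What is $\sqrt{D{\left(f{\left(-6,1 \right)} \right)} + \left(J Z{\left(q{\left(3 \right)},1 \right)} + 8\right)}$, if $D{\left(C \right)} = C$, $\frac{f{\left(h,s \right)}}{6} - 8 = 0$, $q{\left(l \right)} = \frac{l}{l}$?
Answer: $\frac{\sqrt{1923}}{6} \approx 7.3087$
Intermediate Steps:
$q{\left(l \right)} = 1$
$f{\left(h,s \right)} = 48$ ($f{\left(h,s \right)} = 48 + 6 \cdot 0 = 48 + 0 = 48$)
$J = \frac{31}{3}$ ($J = \left(- \frac{1}{3}\right) \left(-31\right) = \frac{31}{3} \approx 10.333$)
$Z{\left(H,S \right)} = - \frac{S}{4}$ ($Z{\left(H,S \right)} = S \left(- \frac{1}{4}\right) = - \frac{S}{4}$)
$\sqrt{D{\left(f{\left(-6,1 \right)} \right)} + \left(J Z{\left(q{\left(3 \right)},1 \right)} + 8\right)} = \sqrt{48 + \left(\frac{31 \left(\left(- \frac{1}{4}\right) 1\right)}{3} + 8\right)} = \sqrt{48 + \left(\frac{31}{3} \left(- \frac{1}{4}\right) + 8\right)} = \sqrt{48 + \left(- \frac{31}{12} + 8\right)} = \sqrt{48 + \frac{65}{12}} = \sqrt{\frac{641}{12}} = \frac{\sqrt{1923}}{6}$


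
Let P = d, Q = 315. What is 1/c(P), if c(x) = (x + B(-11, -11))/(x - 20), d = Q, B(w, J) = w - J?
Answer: 59/63 ≈ 0.93651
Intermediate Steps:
d = 315
P = 315
c(x) = x/(-20 + x) (c(x) = (x + (-11 - 1*(-11)))/(x - 20) = (x + (-11 + 11))/(-20 + x) = (x + 0)/(-20 + x) = x/(-20 + x))
1/c(P) = 1/(315/(-20 + 315)) = 1/(315/295) = 1/(315*(1/295)) = 1/(63/59) = 59/63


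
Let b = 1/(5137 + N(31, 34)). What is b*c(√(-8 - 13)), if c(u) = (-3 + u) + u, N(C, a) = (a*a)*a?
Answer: -3/44441 + 2*I*√21/44441 ≈ -6.7505e-5 + 0.00020623*I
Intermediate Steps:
N(C, a) = a³ (N(C, a) = a²*a = a³)
c(u) = -3 + 2*u
b = 1/44441 (b = 1/(5137 + 34³) = 1/(5137 + 39304) = 1/44441 ≈ 2.2502e-5)
b*c(√(-8 - 13)) = (-3 + 2*√(-8 - 13))/44441 = (-3 + 2*√(-21))/44441 = (-3 + 2*(I*√21))/44441 = (-3 + 2*I*√21)/44441 = -3/44441 + 2*I*√21/44441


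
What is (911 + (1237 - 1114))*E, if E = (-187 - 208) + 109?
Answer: -295724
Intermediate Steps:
E = -286 (E = -395 + 109 = -286)
(911 + (1237 - 1114))*E = (911 + (1237 - 1114))*(-286) = (911 + 123)*(-286) = 1034*(-286) = -295724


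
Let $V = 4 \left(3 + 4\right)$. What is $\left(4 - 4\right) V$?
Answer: $0$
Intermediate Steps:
$V = 28$ ($V = 4 \cdot 7 = 28$)
$\left(4 - 4\right) V = \left(4 - 4\right) 28 = 0 \cdot 28 = 0$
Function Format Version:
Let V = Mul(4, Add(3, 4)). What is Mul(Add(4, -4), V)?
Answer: 0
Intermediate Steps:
V = 28 (V = Mul(4, 7) = 28)
Mul(Add(4, -4), V) = Mul(Add(4, -4), 28) = Mul(0, 28) = 0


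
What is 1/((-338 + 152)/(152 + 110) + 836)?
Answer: 131/109423 ≈ 0.0011972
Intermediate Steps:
1/((-338 + 152)/(152 + 110) + 836) = 1/(-186/262 + 836) = 1/(-186*1/262 + 836) = 1/(-93/131 + 836) = 1/(109423/131) = 131/109423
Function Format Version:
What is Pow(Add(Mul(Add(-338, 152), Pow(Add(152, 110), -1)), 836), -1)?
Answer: Rational(131, 109423) ≈ 0.0011972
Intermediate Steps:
Pow(Add(Mul(Add(-338, 152), Pow(Add(152, 110), -1)), 836), -1) = Pow(Add(Mul(-186, Pow(262, -1)), 836), -1) = Pow(Add(Mul(-186, Rational(1, 262)), 836), -1) = Pow(Add(Rational(-93, 131), 836), -1) = Pow(Rational(109423, 131), -1) = Rational(131, 109423)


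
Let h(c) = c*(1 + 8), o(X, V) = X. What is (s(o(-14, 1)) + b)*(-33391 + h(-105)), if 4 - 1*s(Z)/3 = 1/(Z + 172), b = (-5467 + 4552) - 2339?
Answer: 8794119152/79 ≈ 1.1132e+8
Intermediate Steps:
b = -3254 (b = -915 - 2339 = -3254)
h(c) = 9*c (h(c) = c*9 = 9*c)
s(Z) = 12 - 3/(172 + Z) (s(Z) = 12 - 3/(Z + 172) = 12 - 3/(172 + Z))
(s(o(-14, 1)) + b)*(-33391 + h(-105)) = (3*(687 + 4*(-14))/(172 - 14) - 3254)*(-33391 + 9*(-105)) = (3*(687 - 56)/158 - 3254)*(-33391 - 945) = (3*(1/158)*631 - 3254)*(-34336) = (1893/158 - 3254)*(-34336) = -512239/158*(-34336) = 8794119152/79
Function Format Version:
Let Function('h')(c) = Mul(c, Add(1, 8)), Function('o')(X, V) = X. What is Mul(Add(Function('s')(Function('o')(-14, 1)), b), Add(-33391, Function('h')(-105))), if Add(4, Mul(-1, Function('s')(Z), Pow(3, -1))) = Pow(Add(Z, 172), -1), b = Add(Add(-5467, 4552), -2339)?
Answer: Rational(8794119152, 79) ≈ 1.1132e+8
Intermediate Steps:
b = -3254 (b = Add(-915, -2339) = -3254)
Function('h')(c) = Mul(9, c) (Function('h')(c) = Mul(c, 9) = Mul(9, c))
Function('s')(Z) = Add(12, Mul(-3, Pow(Add(172, Z), -1))) (Function('s')(Z) = Add(12, Mul(-3, Pow(Add(Z, 172), -1))) = Add(12, Mul(-3, Pow(Add(172, Z), -1))))
Mul(Add(Function('s')(Function('o')(-14, 1)), b), Add(-33391, Function('h')(-105))) = Mul(Add(Mul(3, Pow(Add(172, -14), -1), Add(687, Mul(4, -14))), -3254), Add(-33391, Mul(9, -105))) = Mul(Add(Mul(3, Pow(158, -1), Add(687, -56)), -3254), Add(-33391, -945)) = Mul(Add(Mul(3, Rational(1, 158), 631), -3254), -34336) = Mul(Add(Rational(1893, 158), -3254), -34336) = Mul(Rational(-512239, 158), -34336) = Rational(8794119152, 79)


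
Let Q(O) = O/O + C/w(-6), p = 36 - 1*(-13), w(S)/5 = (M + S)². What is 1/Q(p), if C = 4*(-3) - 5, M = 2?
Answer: 80/63 ≈ 1.2698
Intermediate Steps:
w(S) = 5*(2 + S)²
C = -17 (C = -12 - 5 = -17)
p = 49 (p = 36 + 13 = 49)
Q(O) = 63/80 (Q(O) = O/O - 17*1/(5*(2 - 6)²) = 1 - 17/(5*(-4)²) = 1 - 17/(5*16) = 1 - 17/80 = 63/80)
1/Q(p) = 1/(63/80) = 80/63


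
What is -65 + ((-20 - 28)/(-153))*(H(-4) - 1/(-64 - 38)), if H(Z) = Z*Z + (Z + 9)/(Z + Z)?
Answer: -156511/2601 ≈ -60.173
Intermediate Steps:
H(Z) = Z² + (9 + Z)/(2*Z) (H(Z) = Z² + (9 + Z)/((2*Z)) = Z² + (9 + Z)*(1/(2*Z)) = Z² + (9 + Z)/(2*Z))
-65 + ((-20 - 28)/(-153))*(H(-4) - 1/(-64 - 38)) = -65 + ((-20 - 28)/(-153))*((½)*(9 - 4 + 2*(-4)³)/(-4) - 1/(-64 - 38)) = -65 + (-48*(-1/153))*((½)*(-¼)*(9 - 4 + 2*(-64)) - 1/(-102)) = -65 + 16*((½)*(-¼)*(9 - 4 - 128) - 1*(-1/102))/51 = -65 + 16*((½)*(-¼)*(-123) + 1/102)/51 = -65 + 16*(123/8 + 1/102)/51 = -65 + (16/51)*(6277/408) = -65 + 12554/2601 = -156511/2601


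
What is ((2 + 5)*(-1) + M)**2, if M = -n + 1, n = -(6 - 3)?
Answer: 9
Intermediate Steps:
n = -3 (n = -1*3 = -3)
M = 4 (M = -1*(-3) + 1 = 3 + 1 = 4)
((2 + 5)*(-1) + M)**2 = ((2 + 5)*(-1) + 4)**2 = (7*(-1) + 4)**2 = (-7 + 4)**2 = (-3)**2 = 9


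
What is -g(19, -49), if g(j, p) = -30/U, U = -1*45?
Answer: -⅔ ≈ -0.66667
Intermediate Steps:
U = -45
g(j, p) = ⅔ (g(j, p) = -30/(-45) = -30*(-1/45) = ⅔)
-g(19, -49) = -1*⅔ = -⅔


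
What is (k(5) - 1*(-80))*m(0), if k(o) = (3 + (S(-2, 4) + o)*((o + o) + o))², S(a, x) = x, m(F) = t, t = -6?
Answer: -114744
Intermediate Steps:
m(F) = -6
k(o) = (3 + 3*o*(4 + o))² (k(o) = (3 + (4 + o)*((o + o) + o))² = (3 + (4 + o)*(2*o + o))² = (3 + (4 + o)*(3*o))² = (3 + 3*o*(4 + o))²)
(k(5) - 1*(-80))*m(0) = (9*(1 + 5² + 4*5)² - 1*(-80))*(-6) = (9*(1 + 25 + 20)² + 80)*(-6) = (9*46² + 80)*(-6) = (9*2116 + 80)*(-6) = (19044 + 80)*(-6) = 19124*(-6) = -114744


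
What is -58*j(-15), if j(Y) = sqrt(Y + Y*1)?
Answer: -58*I*sqrt(30) ≈ -317.68*I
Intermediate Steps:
j(Y) = sqrt(2)*sqrt(Y) (j(Y) = sqrt(Y + Y) = sqrt(2*Y) = sqrt(2)*sqrt(Y))
-58*j(-15) = -58*sqrt(2)*sqrt(-15) = -58*sqrt(2)*I*sqrt(15) = -58*I*sqrt(30)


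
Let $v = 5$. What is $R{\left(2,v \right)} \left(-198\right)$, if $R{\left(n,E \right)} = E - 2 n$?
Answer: $-198$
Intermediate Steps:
$R{\left(2,v \right)} \left(-198\right) = \left(5 - 4\right) \left(-198\right) = 1 \left(-198\right) = -198$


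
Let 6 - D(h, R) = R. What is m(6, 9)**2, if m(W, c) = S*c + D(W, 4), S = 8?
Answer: 5476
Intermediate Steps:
D(h, R) = 6 - R
m(W, c) = 2 + 8*c (m(W, c) = 8*c + (6 - 1*4) = 8*c + (6 - 4) = 8*c + 2 = 2 + 8*c)
m(6, 9)**2 = (2 + 8*9)**2 = (2 + 72)**2 = 74**2 = 5476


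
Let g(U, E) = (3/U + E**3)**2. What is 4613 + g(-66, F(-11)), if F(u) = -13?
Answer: 2338504917/484 ≈ 4.8316e+6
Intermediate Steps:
g(U, E) = (E**3 + 3/U)**2
4613 + g(-66, F(-11)) = 4613 + (3 - 66*(-13)**3)**2/(-66)**2 = 4613 + (3 - 66*(-2197))**2/4356 = 4613 + (3 + 145002)**2/4356 = 4613 + (1/4356)*145005**2 = 4613 + (1/4356)*21026450025 = 4613 + 2336272225/484 = 2338504917/484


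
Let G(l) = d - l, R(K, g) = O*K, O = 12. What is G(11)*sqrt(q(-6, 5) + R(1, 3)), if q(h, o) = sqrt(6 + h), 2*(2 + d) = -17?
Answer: -43*sqrt(3) ≈ -74.478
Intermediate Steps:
d = -21/2 (d = -2 + (1/2)*(-17) = -2 - 17/2 = -21/2 ≈ -10.500)
R(K, g) = 12*K
G(l) = -21/2 - l
G(11)*sqrt(q(-6, 5) + R(1, 3)) = (-21/2 - 1*11)*sqrt(sqrt(6 - 6) + 12*1) = (-21/2 - 11)*sqrt(sqrt(0) + 12) = -43*sqrt(0 + 12)/2 = -43*sqrt(3)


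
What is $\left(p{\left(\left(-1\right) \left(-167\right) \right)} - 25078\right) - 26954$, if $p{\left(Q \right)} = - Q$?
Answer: $-52199$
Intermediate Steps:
$\left(p{\left(\left(-1\right) \left(-167\right) \right)} - 25078\right) - 26954 = \left(- \left(-1\right) \left(-167\right) - 25078\right) - 26954 = \left(\left(-1\right) 167 - 25078\right) - 26954 = \left(-167 - 25078\right) - 26954 = -25245 - 26954 = -52199$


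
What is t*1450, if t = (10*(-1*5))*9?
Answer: -652500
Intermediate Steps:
t = -450 (t = (10*(-5))*9 = -50*9 = -450)
t*1450 = -450*1450 = -652500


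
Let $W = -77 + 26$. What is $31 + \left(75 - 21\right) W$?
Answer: $-2723$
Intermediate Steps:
$W = -51$
$31 + \left(75 - 21\right) W = 31 + \left(75 - 21\right) \left(-51\right) = 31 + 54 \left(-51\right) = 31 - 2754 = -2723$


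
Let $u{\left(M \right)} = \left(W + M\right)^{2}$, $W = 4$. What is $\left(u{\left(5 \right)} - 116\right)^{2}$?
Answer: $1225$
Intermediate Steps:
$u{\left(M \right)} = \left(4 + M\right)^{2}$
$\left(u{\left(5 \right)} - 116\right)^{2} = \left(\left(4 + 5\right)^{2} - 116\right)^{2} = \left(9^{2} - 116\right)^{2} = \left(81 - 116\right)^{2} = \left(-35\right)^{2} = 1225$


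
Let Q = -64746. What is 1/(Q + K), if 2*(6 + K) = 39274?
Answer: -1/45115 ≈ -2.2166e-5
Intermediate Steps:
K = 19631 (K = -6 + (½)*39274 = -6 + 19637 = 19631)
1/(Q + K) = 1/(-64746 + 19631) = 1/(-45115) = -1/45115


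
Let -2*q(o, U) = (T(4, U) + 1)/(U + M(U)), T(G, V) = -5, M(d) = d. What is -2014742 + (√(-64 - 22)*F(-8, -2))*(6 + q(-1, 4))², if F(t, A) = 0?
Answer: -2014742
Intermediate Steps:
q(o, U) = 1/U (q(o, U) = -(-5 + 1)/(2*(U + U)) = -(-2)/(2*U) = -(-2)*1/(2*U) = -(-1)/U = 1/U)
-2014742 + (√(-64 - 22)*F(-8, -2))*(6 + q(-1, 4))² = -2014742 + (√(-64 - 22)*0)*(6 + 1/4)² = -2014742 + (√(-86)*0)*(6 + ¼)² = -2014742 + ((I*√86)*0)*(25/4)² = -2014742 + 0*(625/16) = -2014742 + 0 = -2014742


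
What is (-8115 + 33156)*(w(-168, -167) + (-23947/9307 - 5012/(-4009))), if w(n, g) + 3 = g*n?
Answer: 26209351223754600/37311763 ≈ 7.0244e+8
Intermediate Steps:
w(n, g) = -3 + g*n
(-8115 + 33156)*(w(-168, -167) + (-23947/9307 - 5012/(-4009))) = (-8115 + 33156)*((-3 - 167*(-168)) + (-23947/9307 - 5012/(-4009))) = 25041*((-3 + 28056) + (-23947*1/9307 - 5012*(-1/4009))) = 25041*(28053 + (-23947/9307 + 5012/4009)) = 25041*(28053 - 49356839/37311763) = 25041*(1046657530600/37311763) = 26209351223754600/37311763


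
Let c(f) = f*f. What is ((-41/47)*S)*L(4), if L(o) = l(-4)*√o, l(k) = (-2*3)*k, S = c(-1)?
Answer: -1968/47 ≈ -41.872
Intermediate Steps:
c(f) = f²
S = 1 (S = (-1)² = 1)
l(k) = -6*k
L(o) = 24*√o (L(o) = (-6*(-4))*√o = 24*√o)
((-41/47)*S)*L(4) = (-41/47*1)*(24*√4) = (-41*1/47*1)*(24*2) = -41/47*1*48 = -41/47*48 = -1968/47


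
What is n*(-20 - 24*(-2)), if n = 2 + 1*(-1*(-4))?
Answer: 168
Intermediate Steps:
n = 6 (n = 2 + 1*4 = 2 + 4 = 6)
n*(-20 - 24*(-2)) = 6*(-20 - 24*(-2)) = 6*(-20 + 48) = 6*28 = 168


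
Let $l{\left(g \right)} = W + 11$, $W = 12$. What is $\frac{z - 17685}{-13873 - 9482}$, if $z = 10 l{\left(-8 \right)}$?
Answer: $\frac{3491}{4671} \approx 0.74738$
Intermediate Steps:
$l{\left(g \right)} = 23$ ($l{\left(g \right)} = 12 + 11 = 23$)
$z = 230$ ($z = 10 \cdot 23 = 230$)
$\frac{z - 17685}{-13873 - 9482} = \frac{230 - 17685}{-13873 - 9482} = - \frac{17455}{-23355} = \left(-17455\right) \left(- \frac{1}{23355}\right) = \frac{3491}{4671}$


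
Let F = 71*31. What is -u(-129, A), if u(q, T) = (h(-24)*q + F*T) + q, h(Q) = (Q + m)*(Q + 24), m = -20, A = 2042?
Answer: -4494313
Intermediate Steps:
h(Q) = (-20 + Q)*(24 + Q) (h(Q) = (Q - 20)*(Q + 24) = (-20 + Q)*(24 + Q))
F = 2201
u(q, T) = q + 2201*T (u(q, T) = ((-480 + (-24)² + 4*(-24))*q + 2201*T) + q = ((-480 + 576 - 96)*q + 2201*T) + q = (0*q + 2201*T) + q = (0 + 2201*T) + q = 2201*T + q = q + 2201*T)
-u(-129, A) = -(-129 + 2201*2042) = -(-129 + 4494442) = -1*4494313 = -4494313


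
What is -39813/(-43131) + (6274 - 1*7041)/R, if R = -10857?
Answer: 14100946/14190099 ≈ 0.99372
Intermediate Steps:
-39813/(-43131) + (6274 - 1*7041)/R = -39813/(-43131) + (6274 - 1*7041)/(-10857) = -39813*(-1/43131) + (6274 - 7041)*(-1/10857) = 13271/14377 - 767*(-1/10857) = 13271/14377 + 767/10857 = 14100946/14190099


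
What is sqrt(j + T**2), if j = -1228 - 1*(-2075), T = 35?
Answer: 2*sqrt(518) ≈ 45.519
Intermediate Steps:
j = 847 (j = -1228 + 2075 = 847)
sqrt(j + T**2) = sqrt(847 + 35**2) = sqrt(847 + 1225) = sqrt(2072) = 2*sqrt(518)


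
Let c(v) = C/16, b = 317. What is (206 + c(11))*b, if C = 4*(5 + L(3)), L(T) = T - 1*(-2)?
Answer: 132189/2 ≈ 66095.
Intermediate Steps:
L(T) = 2 + T (L(T) = T + 2 = 2 + T)
C = 40 (C = 4*(5 + (2 + 3)) = 4*(5 + 5) = 4*10 = 40)
c(v) = 5/2 (c(v) = 40/16 = 40*(1/16) = 5/2)
(206 + c(11))*b = (206 + 5/2)*317 = (417/2)*317 = 132189/2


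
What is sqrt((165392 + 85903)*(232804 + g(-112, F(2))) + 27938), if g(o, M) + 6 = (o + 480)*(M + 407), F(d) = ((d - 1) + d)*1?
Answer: 2*sqrt(24104097737) ≈ 3.1051e+5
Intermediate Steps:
F(d) = -1 + 2*d (F(d) = ((-1 + d) + d)*1 = (-1 + 2*d)*1 = -1 + 2*d)
g(o, M) = -6 + (407 + M)*(480 + o) (g(o, M) = -6 + (o + 480)*(M + 407) = -6 + (480 + o)*(407 + M) = -6 + (407 + M)*(480 + o))
sqrt((165392 + 85903)*(232804 + g(-112, F(2))) + 27938) = sqrt((165392 + 85903)*(232804 + (195354 + 407*(-112) + 480*(-1 + 2*2) + (-1 + 2*2)*(-112))) + 27938) = sqrt(251295*(232804 + (195354 - 45584 + 480*(-1 + 4) + (-1 + 4)*(-112))) + 27938) = sqrt(251295*(232804 + (195354 - 45584 + 480*3 + 3*(-112))) + 27938) = sqrt(251295*(232804 + (195354 - 45584 + 1440 - 336)) + 27938) = sqrt(251295*(232804 + 150874) + 27938) = sqrt(251295*383678 + 27938) = sqrt(96416363010 + 27938) = sqrt(96416390948) = 2*sqrt(24104097737)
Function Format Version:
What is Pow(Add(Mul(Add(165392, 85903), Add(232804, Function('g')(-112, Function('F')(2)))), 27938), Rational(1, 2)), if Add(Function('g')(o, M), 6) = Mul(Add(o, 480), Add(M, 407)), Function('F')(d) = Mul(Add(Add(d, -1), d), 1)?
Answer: Mul(2, Pow(24104097737, Rational(1, 2))) ≈ 3.1051e+5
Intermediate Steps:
Function('F')(d) = Add(-1, Mul(2, d)) (Function('F')(d) = Mul(Add(Add(-1, d), d), 1) = Mul(Add(-1, Mul(2, d)), 1) = Add(-1, Mul(2, d)))
Function('g')(o, M) = Add(-6, Mul(Add(407, M), Add(480, o))) (Function('g')(o, M) = Add(-6, Mul(Add(o, 480), Add(M, 407))) = Add(-6, Mul(Add(480, o), Add(407, M))) = Add(-6, Mul(Add(407, M), Add(480, o))))
Pow(Add(Mul(Add(165392, 85903), Add(232804, Function('g')(-112, Function('F')(2)))), 27938), Rational(1, 2)) = Pow(Add(Mul(Add(165392, 85903), Add(232804, Add(195354, Mul(407, -112), Mul(480, Add(-1, Mul(2, 2))), Mul(Add(-1, Mul(2, 2)), -112)))), 27938), Rational(1, 2)) = Pow(Add(Mul(251295, Add(232804, Add(195354, -45584, Mul(480, Add(-1, 4)), Mul(Add(-1, 4), -112)))), 27938), Rational(1, 2)) = Pow(Add(Mul(251295, Add(232804, Add(195354, -45584, Mul(480, 3), Mul(3, -112)))), 27938), Rational(1, 2)) = Pow(Add(Mul(251295, Add(232804, Add(195354, -45584, 1440, -336))), 27938), Rational(1, 2)) = Pow(Add(Mul(251295, Add(232804, 150874)), 27938), Rational(1, 2)) = Pow(Add(Mul(251295, 383678), 27938), Rational(1, 2)) = Pow(Add(96416363010, 27938), Rational(1, 2)) = Pow(96416390948, Rational(1, 2)) = Mul(2, Pow(24104097737, Rational(1, 2)))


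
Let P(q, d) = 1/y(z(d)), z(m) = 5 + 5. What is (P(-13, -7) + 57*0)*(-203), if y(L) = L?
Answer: -203/10 ≈ -20.300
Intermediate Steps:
z(m) = 10
P(q, d) = 1/10
(P(-13, -7) + 57*0)*(-203) = (1/10 + 57*0)*(-203) = (1/10 + 0)*(-203) = (1/10)*(-203) = -203/10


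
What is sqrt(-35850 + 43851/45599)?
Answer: I*sqrt(74539786954101)/45599 ≈ 189.34*I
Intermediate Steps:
sqrt(-35850 + 43851/45599) = sqrt(-1634680299/45599) = I*sqrt(74539786954101)/45599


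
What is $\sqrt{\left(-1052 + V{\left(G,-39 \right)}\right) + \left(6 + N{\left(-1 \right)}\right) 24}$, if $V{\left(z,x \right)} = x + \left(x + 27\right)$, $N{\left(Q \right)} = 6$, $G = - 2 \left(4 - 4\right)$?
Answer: $i \sqrt{815} \approx 28.548 i$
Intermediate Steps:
$G = 0$ ($G = \left(-2\right) 0 = 0$)
$V{\left(z,x \right)} = 27 + 2 x$ ($V{\left(z,x \right)} = x + \left(27 + x\right) = 27 + 2 x$)
$\sqrt{\left(-1052 + V{\left(G,-39 \right)}\right) + \left(6 + N{\left(-1 \right)}\right) 24} = \sqrt{\left(-1052 + \left(27 + 2 \left(-39\right)\right)\right) + \left(6 + 6\right) 24} = \sqrt{\left(-1052 + \left(27 - 78\right)\right) + 12 \cdot 24} = \sqrt{\left(-1052 - 51\right) + 288} = \sqrt{-1103 + 288} = \sqrt{-815} = i \sqrt{815}$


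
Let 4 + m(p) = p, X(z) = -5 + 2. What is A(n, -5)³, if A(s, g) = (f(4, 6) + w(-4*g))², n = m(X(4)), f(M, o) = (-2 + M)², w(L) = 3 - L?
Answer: 4826809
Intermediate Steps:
X(z) = -3
m(p) = -4 + p
n = -7 (n = -4 - 3 = -7)
A(s, g) = (7 + 4*g)² (A(s, g) = ((-2 + 4)² + (3 - (-4)*g))² = (2² + (3 + 4*g))² = (4 + (3 + 4*g))² = (7 + 4*g)²)
A(n, -5)³ = ((7 + 4*(-5))²)³ = ((7 - 20)²)³ = ((-13)²)³ = 169³ = 4826809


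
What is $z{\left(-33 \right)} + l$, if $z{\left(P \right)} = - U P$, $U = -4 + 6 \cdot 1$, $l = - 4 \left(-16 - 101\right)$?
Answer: $534$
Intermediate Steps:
$l = 468$ ($l = \left(-4\right) \left(-117\right) = 468$)
$U = 2$ ($U = -4 + 6 = 2$)
$z{\left(P \right)} = - 2 P$ ($z{\left(P \right)} = \left(-1\right) 2 P = - 2 P$)
$z{\left(-33 \right)} + l = \left(-2\right) \left(-33\right) + 468 = 66 + 468 = 534$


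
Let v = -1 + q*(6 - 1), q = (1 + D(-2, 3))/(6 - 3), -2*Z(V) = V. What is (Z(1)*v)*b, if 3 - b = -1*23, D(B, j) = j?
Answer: -221/3 ≈ -73.667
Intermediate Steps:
Z(V) = -V/2
b = 26 (b = 3 - (-1)*23 = 3 - 1*(-23) = 3 + 23 = 26)
q = 4/3 (q = (1 + 3)/(6 - 3) = 4/3 ≈ 1.3333)
v = 17/3 (v = -1 + 4*(6 - 1)/3 = -1 + (4/3)*5 = -1 + 20/3 = 17/3 ≈ 5.6667)
(Z(1)*v)*b = (-½*1*(17/3))*26 = -½*17/3*26 = -17/6*26 = -221/3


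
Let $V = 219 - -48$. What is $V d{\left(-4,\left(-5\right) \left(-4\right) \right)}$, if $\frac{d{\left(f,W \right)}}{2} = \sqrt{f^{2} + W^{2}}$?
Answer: $2136 \sqrt{26} \approx 10892.0$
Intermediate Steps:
$V = 267$ ($V = 219 + 48 = 267$)
$d{\left(f,W \right)} = 2 \sqrt{W^{2} + f^{2}}$ ($d{\left(f,W \right)} = 2 \sqrt{f^{2} + W^{2}} = 2 \sqrt{W^{2} + f^{2}}$)
$V d{\left(-4,\left(-5\right) \left(-4\right) \right)} = 267 \cdot 2 \sqrt{\left(\left(-5\right) \left(-4\right)\right)^{2} + \left(-4\right)^{2}} = 267 \cdot 2 \sqrt{20^{2} + 16} = 267 \cdot 2 \sqrt{400 + 16} = 267 \cdot 2 \sqrt{416} = 267 \cdot 2 \cdot 4 \sqrt{26} = 267 \cdot 8 \sqrt{26} = 2136 \sqrt{26}$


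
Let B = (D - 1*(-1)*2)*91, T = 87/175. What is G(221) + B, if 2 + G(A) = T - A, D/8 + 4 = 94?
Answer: 11458912/175 ≈ 65480.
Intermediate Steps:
D = 720 (D = -32 + 8*94 = -32 + 752 = 720)
T = 87/175 (T = 87*(1/175) = 87/175 ≈ 0.49714)
G(A) = -263/175 - A (G(A) = -2 + (87/175 - A) = -263/175 - A)
B = 65702 (B = (720 - 1*(-1)*2)*91 = (720 + 1*2)*91 = (720 + 2)*91 = 722*91 = 65702)
G(221) + B = (-263/175 - 1*221) + 65702 = (-263/175 - 221) + 65702 = -38938/175 + 65702 = 11458912/175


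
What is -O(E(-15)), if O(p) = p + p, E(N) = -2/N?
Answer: -4/15 ≈ -0.26667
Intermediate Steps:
O(p) = 2*p
-O(E(-15)) = -2*(-2/(-15)) = -2*(-2*(-1/15)) = -2*2/15 = -1*4/15 = -4/15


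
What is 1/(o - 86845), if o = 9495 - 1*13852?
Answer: -1/91202 ≈ -1.0965e-5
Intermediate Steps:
o = -4357 (o = 9495 - 13852 = -4357)
1/(o - 86845) = 1/(-4357 - 86845) = 1/(-91202) = -1/91202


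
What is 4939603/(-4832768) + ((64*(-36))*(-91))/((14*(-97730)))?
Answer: -277561467379/236153208320 ≈ -1.1753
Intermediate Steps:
4939603/(-4832768) + ((64*(-36))*(-91))/((14*(-97730))) = 4939603*(-1/4832768) - 2304*(-91)/(-1368220) = -4939603/4832768 + 209664*(-1/1368220) = -4939603/4832768 - 7488/48865 = -277561467379/236153208320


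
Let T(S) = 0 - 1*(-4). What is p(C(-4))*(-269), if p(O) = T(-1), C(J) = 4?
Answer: -1076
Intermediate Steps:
T(S) = 4 (T(S) = 0 + 4 = 4)
p(O) = 4
p(C(-4))*(-269) = 4*(-269) = -1076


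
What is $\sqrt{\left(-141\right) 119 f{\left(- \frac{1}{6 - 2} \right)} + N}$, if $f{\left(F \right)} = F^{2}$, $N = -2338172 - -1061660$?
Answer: $\frac{3 i \sqrt{2271219}}{4} \approx 1130.3 i$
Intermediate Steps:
$N = -1276512$ ($N = -2338172 + 1061660 = -1276512$)
$\sqrt{\left(-141\right) 119 f{\left(- \frac{1}{6 - 2} \right)} + N} = \sqrt{\left(-141\right) 119 \left(- \frac{1}{6 - 2}\right)^{2} - 1276512} = \sqrt{- 16779 \left(- \frac{1}{4}\right)^{2} - 1276512} = \sqrt{\left(-16779\right) \frac{1}{16} - 1276512} = \sqrt{- \frac{16779}{16} - 1276512} = \sqrt{- \frac{20440971}{16}} = \frac{3 i \sqrt{2271219}}{4}$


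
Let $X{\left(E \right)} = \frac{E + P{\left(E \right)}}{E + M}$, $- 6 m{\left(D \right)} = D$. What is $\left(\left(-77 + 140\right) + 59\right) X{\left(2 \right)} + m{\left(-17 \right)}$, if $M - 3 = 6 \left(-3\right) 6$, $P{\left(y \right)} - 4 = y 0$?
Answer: $- \frac{2641}{618} \approx -4.2735$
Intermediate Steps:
$m{\left(D \right)} = - \frac{D}{6}$
$P{\left(y \right)} = 4$ ($P{\left(y \right)} = 4 + y 0 = 4 + 0 = 4$)
$M = -105$ ($M = 3 + 6 \left(-3\right) 6 = 3 - 108 = -105$)
$X{\left(E \right)} = \frac{4 + E}{-105 + E}$ ($X{\left(E \right)} = \frac{E + 4}{E - 105} = \frac{4 + E}{-105 + E}$)
$\left(\left(-77 + 140\right) + 59\right) X{\left(2 \right)} + m{\left(-17 \right)} = \left(\left(-77 + 140\right) + 59\right) \frac{4 + 2}{-105 + 2} - - \frac{17}{6} = \left(63 + 59\right) \frac{1}{-103} \cdot 6 + \frac{17}{6} = 122 \left(\left(- \frac{1}{103}\right) 6\right) + \frac{17}{6} = 122 \left(- \frac{6}{103}\right) + \frac{17}{6} = - \frac{732}{103} + \frac{17}{6} = - \frac{2641}{618}$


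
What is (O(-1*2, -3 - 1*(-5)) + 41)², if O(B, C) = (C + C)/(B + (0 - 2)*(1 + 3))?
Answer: 41209/25 ≈ 1648.4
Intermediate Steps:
O(B, C) = 2*C/(-8 + B) (O(B, C) = (2*C)/(B - 2*4) = (2*C)/(B - 8) = (2*C)/(-8 + B) = 2*C/(-8 + B))
(O(-1*2, -3 - 1*(-5)) + 41)² = (2*(-3 - 1*(-5))/(-8 - 1*2) + 41)² = (2*(-3 + 5)/(-8 - 2) + 41)² = (2*2/(-10) + 41)² = (2*2*(-⅒) + 41)² = (-⅖ + 41)² = (203/5)² = 41209/25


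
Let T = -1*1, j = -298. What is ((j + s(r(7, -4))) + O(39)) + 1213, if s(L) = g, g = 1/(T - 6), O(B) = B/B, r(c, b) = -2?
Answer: 6411/7 ≈ 915.86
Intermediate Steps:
T = -1
O(B) = 1
g = -⅐ (g = 1/(-1 - 6) = 1/(-7) = -⅐ ≈ -0.14286)
s(L) = -⅐
((j + s(r(7, -4))) + O(39)) + 1213 = ((-298 - ⅐) + 1) + 1213 = (-2087/7 + 1) + 1213 = -2080/7 + 1213 = 6411/7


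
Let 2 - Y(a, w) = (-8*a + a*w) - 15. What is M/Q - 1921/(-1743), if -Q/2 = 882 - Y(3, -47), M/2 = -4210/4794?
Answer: 30732523/27853140 ≈ 1.1034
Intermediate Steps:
M = -4210/2397 (M = 2*(-4210/4794) = 2*(-4210*1/4794) = 2*(-2105/2397) = -4210/2397 ≈ -1.7564)
Y(a, w) = 17 + 8*a - a*w (Y(a, w) = 2 - ((-8*a + a*w) - 15) = 2 - (-15 - 8*a + a*w) = 2 + (15 + 8*a - a*w) = 17 + 8*a - a*w)
Q = -1400 (Q = -2*(882 - (17 + 8*3 - 1*3*(-47))) = -2*(882 - (17 + 24 + 141)) = -2*(882 - 1*182) = -2*(882 - 182) = -2*700 = -1400)
M/Q - 1921/(-1743) = -4210/2397/(-1400) - 1921/(-1743) = -4210/2397*(-1/1400) - 1921*(-1/1743) = 421/335580 + 1921/1743 = 30732523/27853140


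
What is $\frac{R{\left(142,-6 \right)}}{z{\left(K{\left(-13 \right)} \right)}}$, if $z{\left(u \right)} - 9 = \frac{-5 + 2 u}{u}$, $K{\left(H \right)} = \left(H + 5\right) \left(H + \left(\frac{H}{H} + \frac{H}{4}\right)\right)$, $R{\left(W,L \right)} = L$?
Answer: $- \frac{732}{1337} \approx -0.54749$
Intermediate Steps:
$K{\left(H \right)} = \left(1 + \frac{5 H}{4}\right) \left(5 + H\right)$ ($K{\left(H \right)} = \left(5 + H\right) \left(H + \left(1 + H \frac{1}{4}\right)\right) = \left(5 + H\right) \left(H + \left(1 + \frac{H}{4}\right)\right) = \left(5 + H\right) \left(1 + \frac{5 H}{4}\right) = \left(1 + \frac{5 H}{4}\right) \left(5 + H\right)$)
$z{\left(u \right)} = 9 + \frac{-5 + 2 u}{u}$
$\frac{R{\left(142,-6 \right)}}{z{\left(K{\left(-13 \right)} \right)}} = - \frac{6}{11 - \frac{5}{5 + \frac{5 \left(-13\right)^{2}}{4} + \frac{29}{4} \left(-13\right)}} = - \frac{6}{11 - \frac{5}{5 + \frac{5}{4} \cdot 169 - \frac{377}{4}}} = - \frac{6}{11 - \frac{5}{5 + \frac{845}{4} - \frac{377}{4}}} = - \frac{6}{11 - \frac{5}{122}} = - \frac{6}{\frac{1337}{122}} = \left(-6\right) \frac{122}{1337} = - \frac{732}{1337}$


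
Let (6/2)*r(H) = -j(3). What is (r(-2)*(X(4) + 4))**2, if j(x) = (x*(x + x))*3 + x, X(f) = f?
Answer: 23104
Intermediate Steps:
j(x) = x + 6*x**2 (j(x) = (x*(2*x))*3 + x = (2*x**2)*3 + x = 6*x**2 + x = x + 6*x**2)
r(H) = -19 (r(H) = (-3*(1 + 6*3))/3 = (-3*(1 + 18))/3 = (-3*19)/3 = (-1*57)/3 = (1/3)*(-57) = -19)
(r(-2)*(X(4) + 4))**2 = (-19*(4 + 4))**2 = (-19*8)**2 = (-152)**2 = 23104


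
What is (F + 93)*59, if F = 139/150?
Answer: 831251/150 ≈ 5541.7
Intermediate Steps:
F = 139/150 (F = 139*(1/150) = 139/150 ≈ 0.92667)
(F + 93)*59 = (139/150 + 93)*59 = (14089/150)*59 = 831251/150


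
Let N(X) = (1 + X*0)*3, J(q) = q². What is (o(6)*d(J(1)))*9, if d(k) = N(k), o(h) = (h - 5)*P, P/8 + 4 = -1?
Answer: -1080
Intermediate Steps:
P = -40 (P = -32 + 8*(-1) = -32 - 8 = -40)
o(h) = 200 - 40*h (o(h) = (h - 5)*(-40) = (-5 + h)*(-40) = 200 - 40*h)
N(X) = 3 (N(X) = (1 + 0)*3 = 1*3 = 3)
d(k) = 3
(o(6)*d(J(1)))*9 = ((200 - 40*6)*3)*9 = ((200 - 240)*3)*9 = -40*3*9 = -120*9 = -1080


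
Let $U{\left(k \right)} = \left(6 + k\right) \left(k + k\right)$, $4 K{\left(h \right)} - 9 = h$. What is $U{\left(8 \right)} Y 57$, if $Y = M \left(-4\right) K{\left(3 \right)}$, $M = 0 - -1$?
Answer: $-153216$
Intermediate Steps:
$K{\left(h \right)} = \frac{9}{4} + \frac{h}{4}$
$M = 1$ ($M = 0 + 1 = 1$)
$Y = -12$ ($Y = 1 \left(-4\right) \left(\frac{9}{4} + \frac{1}{4} \cdot 3\right) = - 4 \left(\frac{9}{4} + \frac{3}{4}\right) = \left(-4\right) 3 = -12$)
$U{\left(k \right)} = 2 k \left(6 + k\right)$ ($U{\left(k \right)} = \left(6 + k\right) 2 k = 2 k \left(6 + k\right)$)
$U{\left(8 \right)} Y 57 = 2 \cdot 8 \left(6 + 8\right) \left(-12\right) 57 = 2 \cdot 8 \cdot 14 \left(-12\right) 57 = 224 \left(-12\right) 57 = \left(-2688\right) 57 = -153216$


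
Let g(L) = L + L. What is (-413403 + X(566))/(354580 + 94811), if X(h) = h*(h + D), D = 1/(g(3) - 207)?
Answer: -18703013/90327591 ≈ -0.20706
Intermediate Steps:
g(L) = 2*L
D = -1/201 (D = 1/(2*3 - 207) = 1/(6 - 207) = 1/(-201) = -1/201 ≈ -0.0049751)
X(h) = h*(-1/201 + h) (X(h) = h*(h - 1/201) = h*(-1/201 + h))
(-413403 + X(566))/(354580 + 94811) = (-413403 + 566*(-1/201 + 566))/(354580 + 94811) = (-413403 + 566*(113765/201))/449391 = (-413403 + 64390990/201)*(1/449391) = -18703013/201*1/449391 = -18703013/90327591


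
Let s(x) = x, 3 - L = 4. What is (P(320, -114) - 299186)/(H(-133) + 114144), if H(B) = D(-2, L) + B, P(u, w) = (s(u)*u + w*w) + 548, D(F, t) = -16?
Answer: -183242/113995 ≈ -1.6075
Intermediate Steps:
L = -1 (L = 3 - 1*4 = 3 - 4 = -1)
P(u, w) = 548 + u**2 + w**2 (P(u, w) = (u*u + w*w) + 548 = (u**2 + w**2) + 548 = 548 + u**2 + w**2)
H(B) = -16 + B
(P(320, -114) - 299186)/(H(-133) + 114144) = ((548 + 320**2 + (-114)**2) - 299186)/((-16 - 133) + 114144) = ((548 + 102400 + 12996) - 299186)/(-149 + 114144) = (115944 - 299186)/113995 = -183242*1/113995 = -183242/113995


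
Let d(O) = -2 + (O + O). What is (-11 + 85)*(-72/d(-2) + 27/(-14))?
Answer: 5217/7 ≈ 745.29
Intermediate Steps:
d(O) = -2 + 2*O
(-11 + 85)*(-72/d(-2) + 27/(-14)) = (-11 + 85)*(-72/(-2 + 2*(-2)) + 27/(-14)) = 74*(-72/(-2 - 4) + 27*(-1/14)) = 74*(-72/(-6) - 27/14) = 74*(-72*(-1/6) - 27/14) = 74*(12 - 27/14) = 74*(141/14) = 5217/7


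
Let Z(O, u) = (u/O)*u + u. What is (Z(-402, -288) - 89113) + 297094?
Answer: 13901607/67 ≈ 2.0749e+5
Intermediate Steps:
Z(O, u) = u + u²/O (Z(O, u) = u²/O + u = u + u²/O)
(Z(-402, -288) - 89113) + 297094 = (-288*(-402 - 288)/(-402) - 89113) + 297094 = (-288*(-1/402)*(-690) - 89113) + 297094 = (-33120/67 - 89113) + 297094 = -6003691/67 + 297094 = 13901607/67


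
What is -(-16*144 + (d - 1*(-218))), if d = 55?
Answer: 2031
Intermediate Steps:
-(-16*144 + (d - 1*(-218))) = -(-16*144 + (55 - 1*(-218))) = -(-2304 + (55 + 218)) = -(-2304 + 273) = -1*(-2031) = 2031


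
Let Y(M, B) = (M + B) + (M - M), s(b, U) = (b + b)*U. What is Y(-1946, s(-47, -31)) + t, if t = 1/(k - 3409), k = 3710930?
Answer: 3588880329/3707521 ≈ 968.00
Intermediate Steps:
s(b, U) = 2*U*b (s(b, U) = (2*b)*U = 2*U*b)
Y(M, B) = B + M (Y(M, B) = (B + M) + 0 = B + M)
t = 1/3707521 (t = 1/(3710930 - 3409) = 1/3707521 ≈ 2.6972e-7)
Y(-1946, s(-47, -31)) + t = (2*(-31)*(-47) - 1946) + 1/3707521 = (2914 - 1946) + 1/3707521 = 968 + 1/3707521 = 3588880329/3707521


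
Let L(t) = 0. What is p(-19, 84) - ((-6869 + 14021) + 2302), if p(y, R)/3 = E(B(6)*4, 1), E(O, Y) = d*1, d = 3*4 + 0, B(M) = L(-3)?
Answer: -9418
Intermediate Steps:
B(M) = 0
d = 12 (d = 12 + 0 = 12)
E(O, Y) = 12 (E(O, Y) = 12*1 = 12)
p(y, R) = 36 (p(y, R) = 3*12 = 36)
p(-19, 84) - ((-6869 + 14021) + 2302) = 36 - ((-6869 + 14021) + 2302) = 36 - (7152 + 2302) = 36 - 1*9454 = 36 - 9454 = -9418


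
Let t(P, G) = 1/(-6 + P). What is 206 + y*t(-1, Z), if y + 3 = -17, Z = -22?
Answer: 1462/7 ≈ 208.86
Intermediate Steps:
y = -20 (y = -3 - 17 = -20)
206 + y*t(-1, Z) = 206 - 20/(-6 - 1) = 206 - 20/(-7) = 206 - 20*(-1/7) = 206 + 20/7 = 1462/7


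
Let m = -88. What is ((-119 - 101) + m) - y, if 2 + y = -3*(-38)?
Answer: -420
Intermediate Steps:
y = 112 (y = -2 - 3*(-38) = -2 + 114 = 112)
((-119 - 101) + m) - y = ((-119 - 101) - 88) - 1*112 = (-220 - 88) - 112 = -308 - 112 = -420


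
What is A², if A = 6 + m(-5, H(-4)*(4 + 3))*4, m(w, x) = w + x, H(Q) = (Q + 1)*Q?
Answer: 103684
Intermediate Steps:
H(Q) = Q*(1 + Q) (H(Q) = (1 + Q)*Q = Q*(1 + Q))
A = 322 (A = 6 + (-5 + (-4*(1 - 4))*(4 + 3))*4 = 6 + (-5 - 4*(-3)*7)*4 = 6 + (-5 + 12*7)*4 = 6 + (-5 + 84)*4 = 6 + 79*4 = 6 + 316 = 322)
A² = 322² = 103684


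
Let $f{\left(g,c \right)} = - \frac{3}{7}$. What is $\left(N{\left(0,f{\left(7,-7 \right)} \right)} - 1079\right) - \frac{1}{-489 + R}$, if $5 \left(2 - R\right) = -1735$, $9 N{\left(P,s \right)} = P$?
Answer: $- \frac{151059}{140} \approx -1079.0$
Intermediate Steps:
$f{\left(g,c \right)} = - \frac{3}{7}$ ($f{\left(g,c \right)} = \left(-3\right) \frac{1}{7} = - \frac{3}{7}$)
$N{\left(P,s \right)} = \frac{P}{9}$
$R = 349$ ($R = 2 - -347 = 2 + 347 = 349$)
$\left(N{\left(0,f{\left(7,-7 \right)} \right)} - 1079\right) - \frac{1}{-489 + R} = \left(\frac{1}{9} \cdot 0 - 1079\right) - \frac{1}{-489 + 349} = \left(0 - 1079\right) - \frac{1}{-140} = -1079 - - \frac{1}{140} = -1079 + \frac{1}{140} = - \frac{151059}{140}$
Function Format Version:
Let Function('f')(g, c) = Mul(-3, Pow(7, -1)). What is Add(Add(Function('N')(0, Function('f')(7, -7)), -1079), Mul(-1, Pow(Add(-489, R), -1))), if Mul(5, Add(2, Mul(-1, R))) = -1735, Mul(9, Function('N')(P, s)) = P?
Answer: Rational(-151059, 140) ≈ -1079.0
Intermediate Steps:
Function('f')(g, c) = Rational(-3, 7) (Function('f')(g, c) = Mul(-3, Rational(1, 7)) = Rational(-3, 7))
Function('N')(P, s) = Mul(Rational(1, 9), P)
R = 349 (R = Add(2, Mul(Rational(-1, 5), -1735)) = Add(2, 347) = 349)
Add(Add(Function('N')(0, Function('f')(7, -7)), -1079), Mul(-1, Pow(Add(-489, R), -1))) = Add(Add(Mul(Rational(1, 9), 0), -1079), Mul(-1, Pow(Add(-489, 349), -1))) = Add(Add(0, -1079), Mul(-1, Pow(-140, -1))) = Add(-1079, Mul(-1, Rational(-1, 140))) = Add(-1079, Rational(1, 140)) = Rational(-151059, 140)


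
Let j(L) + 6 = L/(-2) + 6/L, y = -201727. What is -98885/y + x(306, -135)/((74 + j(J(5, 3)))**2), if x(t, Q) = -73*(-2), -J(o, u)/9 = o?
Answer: 753264311885/1482596822767 ≈ 0.50807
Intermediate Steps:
J(o, u) = -9*o
j(L) = -6 + 6/L - L/2 (j(L) = -6 + (L/(-2) + 6/L) = -6 + (L*(-1/2) + 6/L) = -6 + (-L/2 + 6/L) = -6 + (6/L - L/2) = -6 + 6/L - L/2)
x(t, Q) = 146
-98885/y + x(306, -135)/((74 + j(J(5, 3)))**2) = -98885/(-201727) + 146/((74 + (-6 + 6/((-9*5)) - (-9)*5/2))**2) = -98885*(-1/201727) + 146/((74 + (-6 + 6/(-45) - 1/2*(-45)))**2) = 98885/201727 + 146/((74 + (-6 + 6*(-1/45) + 45/2))**2) = 98885/201727 + 146/((74 + (-6 - 2/15 + 45/2))**2) = 98885/201727 + 146/((74 + 491/30)**2) = 98885/201727 + 146/((2711/30)**2) = 98885/201727 + 146/(7349521/900) = 98885/201727 + 146*(900/7349521) = 98885/201727 + 131400/7349521 = 753264311885/1482596822767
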